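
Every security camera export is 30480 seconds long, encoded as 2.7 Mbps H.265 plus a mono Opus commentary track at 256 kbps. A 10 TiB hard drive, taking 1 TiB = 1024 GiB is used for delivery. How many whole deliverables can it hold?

Audio: 256 kbps = 0.256 Mbps.
Total bitrate: 2.956 Mbps.
Per item: 2.956 Mbps × 30480 s = 90,099 Mb = 11,262 MB.
Capacity: 10 TiB = 87,960,930 Mb; 976.27 items → 976 complete.

976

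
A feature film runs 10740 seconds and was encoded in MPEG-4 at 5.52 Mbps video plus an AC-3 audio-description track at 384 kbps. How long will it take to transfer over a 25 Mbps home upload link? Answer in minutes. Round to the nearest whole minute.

Audio: 384 kbps = 0.384 Mbps.
Total bitrate: 5.904 Mbps.
File: 5.904 Mbps × 10740 s = 63409.0 Mb.
At 25 Mbps: 63409.0 / 25 = 2536.4 s ≈ 42.3 minutes.

42 minutes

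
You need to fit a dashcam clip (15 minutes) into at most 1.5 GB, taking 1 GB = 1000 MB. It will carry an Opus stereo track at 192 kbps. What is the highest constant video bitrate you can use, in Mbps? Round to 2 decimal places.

Budget: 1.5 GB = 12000.0 Mb.
15 min = 900 s
Total bitrate budget: 12000.0 Mb / 900 s = 13.333 Mbps.
Audio: 192 kbps = 0.192 Mbps.
Video: 13.333 − 0.192 = 13.141 Mbps.

13.14 Mbps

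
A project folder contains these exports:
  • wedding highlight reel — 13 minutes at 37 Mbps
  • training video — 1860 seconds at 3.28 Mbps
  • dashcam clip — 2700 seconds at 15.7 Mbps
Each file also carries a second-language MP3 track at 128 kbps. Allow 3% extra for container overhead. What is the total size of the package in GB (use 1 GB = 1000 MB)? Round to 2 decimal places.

10.05 GB

Audio: 128 kbps = 0.128 Mbps.
wedding highlight reel: 37.128 Mbps × 780 s × 1.03 = 29828.6 Mb
training video: 3.408 Mbps × 1860 s × 1.03 = 6529.0 Mb
dashcam clip: 15.828 Mbps × 2700 s × 1.03 = 44017.7 Mb
Total: 80375.3 Mb = 10046.9 MB.
= 10.05 GB.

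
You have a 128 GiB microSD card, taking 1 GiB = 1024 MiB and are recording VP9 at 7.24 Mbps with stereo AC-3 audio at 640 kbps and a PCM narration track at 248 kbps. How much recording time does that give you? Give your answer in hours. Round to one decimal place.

37.6 hours

Audio total: 640 + 248 = 888 kbps = 0.888 Mbps.
Total bitrate: 7.24 + 0.888 = 8.128 Mbps.
Capacity: 128 GiB = 1,099,512 Mb.
Recording time: 1,099,512 / 8.128 = 135,275 s ≈ 37.6 hours.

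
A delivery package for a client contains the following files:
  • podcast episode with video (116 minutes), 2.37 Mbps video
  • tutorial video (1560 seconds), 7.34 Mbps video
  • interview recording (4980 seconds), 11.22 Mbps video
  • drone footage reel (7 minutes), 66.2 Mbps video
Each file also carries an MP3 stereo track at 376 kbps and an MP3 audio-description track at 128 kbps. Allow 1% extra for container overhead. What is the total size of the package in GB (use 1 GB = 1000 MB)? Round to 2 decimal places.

14.98 GB

Audio total: 376 + 128 = 504 kbps = 0.504 Mbps.
podcast episode with video: 2.874 Mbps × 6960 s × 1.01 = 20203.1 Mb
tutorial video: 7.844 Mbps × 1560 s × 1.01 = 12359.0 Mb
interview recording: 11.724 Mbps × 4980 s × 1.01 = 58969.4 Mb
drone footage reel: 66.704 Mbps × 420 s × 1.01 = 28295.8 Mb
Total: 119827.3 Mb = 14978.4 MB.
= 14.98 GB.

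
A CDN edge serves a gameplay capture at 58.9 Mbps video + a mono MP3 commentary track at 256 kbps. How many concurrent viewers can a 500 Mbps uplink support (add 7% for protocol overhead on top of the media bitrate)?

7

Audio: 256 kbps = 0.256 Mbps.
Per-viewer media rate: 59.156 Mbps.
On the wire with 7% overhead: 63.297 Mbps.
500 Mbps = 500.0 Mbps; 500.0 / 63.297 = 7.90 → 7 viewers.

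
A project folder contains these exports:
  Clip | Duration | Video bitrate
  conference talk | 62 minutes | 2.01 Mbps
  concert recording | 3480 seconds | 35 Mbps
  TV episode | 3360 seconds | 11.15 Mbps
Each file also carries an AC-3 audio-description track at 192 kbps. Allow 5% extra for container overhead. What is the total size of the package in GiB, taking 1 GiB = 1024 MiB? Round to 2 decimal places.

Audio: 192 kbps = 0.192 Mbps.
conference talk: 2.202 Mbps × 3720 s × 1.05 = 8601.0 Mb
concert recording: 35.192 Mbps × 3480 s × 1.05 = 128591.6 Mb
TV episode: 11.342 Mbps × 3360 s × 1.05 = 40014.6 Mb
Total: 177207.2 Mb = 22150.9 MB.
= 20.63 GiB.

20.63 GiB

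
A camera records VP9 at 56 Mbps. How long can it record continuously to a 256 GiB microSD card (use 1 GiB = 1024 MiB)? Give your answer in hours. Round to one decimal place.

Capacity: 256 GiB = 2,199,023 Mb.
Recording time: 2,199,023 / 56.000 = 39,268 s ≈ 10.9 hours.

10.9 hours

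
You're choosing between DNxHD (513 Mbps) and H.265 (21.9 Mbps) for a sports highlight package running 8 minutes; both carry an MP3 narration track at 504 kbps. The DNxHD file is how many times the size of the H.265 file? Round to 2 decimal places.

8 min = 480 s
Audio: 504 kbps = 0.504 Mbps.
DNxHD: 513.504 Mbps × 480 s = 246481.9 Mb = 30.810 GB.
H.265: 22.404 Mbps × 480 s = 10753.9 Mb = 1.344 GB.
Ratio: 30.810 / 1.344 = 22.920.

22.92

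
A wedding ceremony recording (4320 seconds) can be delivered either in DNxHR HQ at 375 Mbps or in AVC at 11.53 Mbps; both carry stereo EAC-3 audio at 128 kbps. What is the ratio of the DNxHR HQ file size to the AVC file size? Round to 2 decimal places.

32.18

Audio: 128 kbps = 0.128 Mbps.
DNxHR HQ: 375.128 Mbps × 4320 s = 1620553.0 Mb = 202.569 GB.
AVC: 11.658 Mbps × 4320 s = 50362.6 Mb = 6.295 GB.
Ratio: 202.569 / 6.295 = 32.178.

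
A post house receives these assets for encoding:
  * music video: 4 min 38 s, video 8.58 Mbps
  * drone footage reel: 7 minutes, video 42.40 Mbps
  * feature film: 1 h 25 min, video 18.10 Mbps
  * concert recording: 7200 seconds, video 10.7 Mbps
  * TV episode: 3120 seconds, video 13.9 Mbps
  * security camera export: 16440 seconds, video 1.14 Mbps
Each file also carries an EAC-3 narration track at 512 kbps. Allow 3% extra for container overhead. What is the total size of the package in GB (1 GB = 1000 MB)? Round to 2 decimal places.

Audio: 512 kbps = 0.512 Mbps.
music video: 9.092 Mbps × 278 s × 1.03 = 2603.4 Mb
drone footage reel: 42.912 Mbps × 420 s × 1.03 = 18563.7 Mb
feature film: 18.612 Mbps × 5100 s × 1.03 = 97768.8 Mb
concert recording: 11.212 Mbps × 7200 s × 1.03 = 83148.2 Mb
TV episode: 14.412 Mbps × 3120 s × 1.03 = 46314.4 Mb
security camera export: 1.652 Mbps × 16440 s × 1.03 = 27973.6 Mb
Total: 276372.2 Mb = 34546.5 MB.
= 34.55 GB.

34.55 GB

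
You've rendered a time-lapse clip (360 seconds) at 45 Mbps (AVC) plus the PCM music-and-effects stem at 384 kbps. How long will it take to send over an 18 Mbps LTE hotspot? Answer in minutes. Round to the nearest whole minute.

15 minutes

Audio: 384 kbps = 0.384 Mbps.
Total bitrate: 45.384 Mbps.
File: 45.384 Mbps × 360 s = 16338.2 Mb.
At 18 Mbps: 16338.2 / 18 = 907.7 s ≈ 15.1 minutes.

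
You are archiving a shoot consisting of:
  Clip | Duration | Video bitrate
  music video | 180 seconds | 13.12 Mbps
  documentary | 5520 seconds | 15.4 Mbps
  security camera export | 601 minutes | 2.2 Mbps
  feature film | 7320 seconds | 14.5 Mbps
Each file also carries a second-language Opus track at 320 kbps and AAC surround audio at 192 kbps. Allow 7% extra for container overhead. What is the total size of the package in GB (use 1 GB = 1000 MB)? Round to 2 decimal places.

39.85 GB

Audio total: 320 + 192 = 512 kbps = 0.512 Mbps.
music video: 13.632 Mbps × 180 s × 1.07 = 2625.5 Mb
documentary: 15.912 Mbps × 5520 s × 1.07 = 93982.6 Mb
security camera export: 2.712 Mbps × 36060 s × 1.07 = 104640.4 Mb
feature film: 15.012 Mbps × 7320 s × 1.07 = 117580.0 Mb
Total: 318828.5 Mb = 39853.6 MB.
= 39.85 GB.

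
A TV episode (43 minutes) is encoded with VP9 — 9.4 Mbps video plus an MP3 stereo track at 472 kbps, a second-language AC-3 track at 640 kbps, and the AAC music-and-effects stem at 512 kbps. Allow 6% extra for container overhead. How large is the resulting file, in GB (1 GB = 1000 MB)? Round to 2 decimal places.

43 min = 2580 s
Audio total: 472 + 640 + 512 = 1624 kbps = 1.624 Mbps.
Total bitrate: 9.4 + 1.624 = 11.024 Mbps.
Stream data: 11.024 Mbps × 2580 s = 28441.9 Mb.
With 6% container overhead: ×1.06.
30,148 Mb ÷ 8 = 3,769 MB → 3.769 GB.

3.77 GB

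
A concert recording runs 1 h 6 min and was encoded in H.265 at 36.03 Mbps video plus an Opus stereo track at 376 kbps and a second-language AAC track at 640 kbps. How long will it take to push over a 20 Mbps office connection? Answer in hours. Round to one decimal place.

1 h 6 min = 66 min = 3960 s
Audio total: 376 + 640 = 1016 kbps = 1.016 Mbps.
Total bitrate: 37.046 Mbps.
File: 37.046 Mbps × 3960 s = 146702.2 Mb.
At 20 Mbps: 146702.2 / 20 = 7335.1 s ≈ 2.04 hours.

2.0 hours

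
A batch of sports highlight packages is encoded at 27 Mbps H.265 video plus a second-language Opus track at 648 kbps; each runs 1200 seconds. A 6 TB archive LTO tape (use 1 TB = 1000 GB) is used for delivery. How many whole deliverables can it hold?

1446

Audio: 648 kbps = 0.648 Mbps.
Total bitrate: 27.648 Mbps.
Per item: 27.648 Mbps × 1200 s = 33,178 Mb = 4,147 MB.
Capacity: 6 TB = 48,000,000 Mb; 1446.76 items → 1446 complete.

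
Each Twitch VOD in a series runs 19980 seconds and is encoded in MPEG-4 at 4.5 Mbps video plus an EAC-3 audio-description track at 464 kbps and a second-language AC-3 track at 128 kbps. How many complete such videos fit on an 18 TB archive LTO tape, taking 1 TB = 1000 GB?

1415

Audio total: 464 + 128 = 592 kbps = 0.592 Mbps.
Total bitrate: 5.092 Mbps.
Per item: 5.092 Mbps × 19980 s = 101,738 Mb = 12,717 MB.
Capacity: 18 TB = 144,000,000 Mb; 1415.40 items → 1415 complete.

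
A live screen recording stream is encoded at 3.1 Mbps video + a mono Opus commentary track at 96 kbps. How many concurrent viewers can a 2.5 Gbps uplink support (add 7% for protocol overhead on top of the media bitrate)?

Audio: 96 kbps = 0.096 Mbps.
Per-viewer media rate: 3.196 Mbps.
On the wire with 7% overhead: 3.420 Mbps.
2.5 Gbps = 2,500 Mbps; 2,500 / 3.420 = 731.05 → 731 viewers.

731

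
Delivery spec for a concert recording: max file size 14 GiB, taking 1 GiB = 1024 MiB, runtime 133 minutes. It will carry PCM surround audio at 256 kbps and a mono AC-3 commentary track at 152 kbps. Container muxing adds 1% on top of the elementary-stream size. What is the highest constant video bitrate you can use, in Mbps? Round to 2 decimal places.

14.51 Mbps

Budget: 14 GiB = 120259.1 Mb.
Stream payload after overhead: 120259.1 / 1.01 = 119068.4 Mb.
133 min = 7980 s
Total bitrate budget: 119068.4 Mb / 7980 s = 14.921 Mbps.
Audio total: 256 + 152 = 408 kbps = 0.408 Mbps.
Video: 14.921 − 0.408 = 14.513 Mbps.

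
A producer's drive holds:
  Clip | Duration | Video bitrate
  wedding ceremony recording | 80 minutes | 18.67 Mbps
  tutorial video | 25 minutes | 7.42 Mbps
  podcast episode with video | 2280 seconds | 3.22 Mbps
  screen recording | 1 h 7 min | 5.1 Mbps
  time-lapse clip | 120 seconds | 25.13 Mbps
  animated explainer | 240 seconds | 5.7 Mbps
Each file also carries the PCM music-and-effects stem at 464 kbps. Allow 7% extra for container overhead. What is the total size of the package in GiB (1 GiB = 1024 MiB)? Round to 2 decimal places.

Audio: 464 kbps = 0.464 Mbps.
wedding ceremony recording: 19.134 Mbps × 4800 s × 1.07 = 98272.2 Mb
tutorial video: 7.884 Mbps × 1500 s × 1.07 = 12653.8 Mb
podcast episode with video: 3.684 Mbps × 2280 s × 1.07 = 8987.5 Mb
screen recording: 5.564 Mbps × 4020 s × 1.07 = 23933.0 Mb
time-lapse clip: 25.594 Mbps × 120 s × 1.07 = 3286.3 Mb
animated explainer: 6.164 Mbps × 240 s × 1.07 = 1582.9 Mb
Total: 148715.7 Mb = 18589.5 MB.
= 17.31 GiB.

17.31 GiB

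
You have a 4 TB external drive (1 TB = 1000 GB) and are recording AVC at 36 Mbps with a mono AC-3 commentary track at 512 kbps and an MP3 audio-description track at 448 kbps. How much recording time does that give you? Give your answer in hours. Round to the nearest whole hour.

241 hours

Audio total: 512 + 448 = 960 kbps = 0.960 Mbps.
Total bitrate: 36 + 0.960 = 36.960 Mbps.
Capacity: 4 TB = 32,000,000 Mb.
Recording time: 32,000,000 / 36.960 = 865,801 s ≈ 241 hours.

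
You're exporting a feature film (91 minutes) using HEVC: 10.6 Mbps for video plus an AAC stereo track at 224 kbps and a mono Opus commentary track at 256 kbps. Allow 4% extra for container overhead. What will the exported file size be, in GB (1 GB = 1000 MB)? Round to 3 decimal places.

7.865 GB

91 min = 5460 s
Audio total: 224 + 256 = 480 kbps = 0.480 Mbps.
Total bitrate: 10.6 + 0.480 = 11.080 Mbps.
Stream data: 11.080 Mbps × 5460 s = 60496.8 Mb.
With 4% container overhead: ×1.04.
62,917 Mb ÷ 8 = 7,865 MB → 7.865 GB.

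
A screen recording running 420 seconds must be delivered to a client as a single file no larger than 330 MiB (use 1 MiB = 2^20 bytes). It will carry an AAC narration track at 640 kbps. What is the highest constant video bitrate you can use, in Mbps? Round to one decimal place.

Budget: 330 MiB = 2768.2 Mb.
Total bitrate budget: 2768.2 Mb / 420 s = 6.591 Mbps.
Audio: 640 kbps = 0.640 Mbps.
Video: 6.591 − 0.640 = 5.951 Mbps.

6.0 Mbps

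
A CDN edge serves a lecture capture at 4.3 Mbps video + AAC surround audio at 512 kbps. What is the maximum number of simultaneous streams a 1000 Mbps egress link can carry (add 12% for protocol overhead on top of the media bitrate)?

Audio: 512 kbps = 0.512 Mbps.
Per-viewer media rate: 4.812 Mbps.
On the wire with 12% overhead: 5.389 Mbps.
1000 Mbps = 1,000 Mbps; 1,000 / 5.389 = 185.55 → 185 viewers.

185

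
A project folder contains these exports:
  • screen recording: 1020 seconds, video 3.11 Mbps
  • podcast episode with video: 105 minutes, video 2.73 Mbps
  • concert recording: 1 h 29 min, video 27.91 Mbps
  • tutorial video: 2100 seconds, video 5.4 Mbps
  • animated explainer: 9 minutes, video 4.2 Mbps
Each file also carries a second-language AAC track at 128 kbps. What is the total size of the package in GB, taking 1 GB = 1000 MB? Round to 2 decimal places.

23.12 GB

Audio: 128 kbps = 0.128 Mbps.
screen recording: 3.238 Mbps × 1020 s = 3302.8 Mb
podcast episode with video: 2.858 Mbps × 6300 s = 18005.4 Mb
concert recording: 28.038 Mbps × 5340 s = 149722.9 Mb
tutorial video: 5.528 Mbps × 2100 s = 11608.8 Mb
animated explainer: 4.328 Mbps × 540 s = 2337.1 Mb
Total: 184977.0 Mb = 23122.1 MB.
= 23.12 GB.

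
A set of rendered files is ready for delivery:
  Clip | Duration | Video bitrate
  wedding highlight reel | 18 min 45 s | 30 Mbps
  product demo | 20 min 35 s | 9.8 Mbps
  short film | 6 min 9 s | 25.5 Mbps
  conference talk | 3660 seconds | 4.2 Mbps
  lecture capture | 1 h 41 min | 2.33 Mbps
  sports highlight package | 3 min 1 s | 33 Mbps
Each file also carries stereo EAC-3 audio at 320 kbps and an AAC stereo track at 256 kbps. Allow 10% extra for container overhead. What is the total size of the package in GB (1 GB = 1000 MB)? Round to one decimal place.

13.5 GB

Audio total: 320 + 256 = 576 kbps = 0.576 Mbps.
wedding highlight reel: 30.576 Mbps × 1125 s × 1.10 = 37837.8 Mb
product demo: 10.376 Mbps × 1235 s × 1.10 = 14095.8 Mb
short film: 26.076 Mbps × 369 s × 1.10 = 10584.2 Mb
conference talk: 4.776 Mbps × 3660 s × 1.10 = 19228.2 Mb
lecture capture: 2.906 Mbps × 6060 s × 1.10 = 19371.4 Mb
sports highlight package: 33.576 Mbps × 181 s × 1.10 = 6685.0 Mb
Total: 107802.4 Mb = 13475.3 MB.
= 13.48 GB.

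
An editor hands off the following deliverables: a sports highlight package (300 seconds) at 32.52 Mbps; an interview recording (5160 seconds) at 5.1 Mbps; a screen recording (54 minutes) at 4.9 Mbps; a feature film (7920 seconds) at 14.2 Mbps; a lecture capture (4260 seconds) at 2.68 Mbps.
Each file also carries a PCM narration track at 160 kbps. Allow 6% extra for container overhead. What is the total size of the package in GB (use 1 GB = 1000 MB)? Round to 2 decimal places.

Audio: 160 kbps = 0.160 Mbps.
sports highlight package: 32.680 Mbps × 300 s × 1.06 = 10392.2 Mb
interview recording: 5.260 Mbps × 5160 s × 1.06 = 28770.1 Mb
screen recording: 5.060 Mbps × 3240 s × 1.06 = 17378.1 Mb
feature film: 14.360 Mbps × 7920 s × 1.06 = 120555.1 Mb
lecture capture: 2.840 Mbps × 4260 s × 1.06 = 12824.3 Mb
Total: 189919.8 Mb = 23740.0 MB.
= 23.74 GB.

23.74 GB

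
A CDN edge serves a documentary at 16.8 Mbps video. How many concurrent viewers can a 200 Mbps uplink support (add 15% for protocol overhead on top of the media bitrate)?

On the wire with 15% overhead: 19.320 Mbps.
200 Mbps = 200.0 Mbps; 200.0 / 19.320 = 10.35 → 10 viewers.

10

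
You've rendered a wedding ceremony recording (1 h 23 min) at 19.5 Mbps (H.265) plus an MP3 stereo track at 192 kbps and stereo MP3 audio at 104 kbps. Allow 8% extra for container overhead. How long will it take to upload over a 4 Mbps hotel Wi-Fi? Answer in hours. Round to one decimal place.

1 h 23 min = 83 min = 4980 s
Audio total: 192 + 104 = 296 kbps = 0.296 Mbps.
Total bitrate: 19.796 Mbps.
File: 19.796 Mbps × 4980 s = 98584.1 Mb.
With 8% container overhead: ×1.08. → 106470.8 Mb.
At 4 Mbps: 106470.8 / 4 = 26617.7 s ≈ 7.39 hours.

7.4 hours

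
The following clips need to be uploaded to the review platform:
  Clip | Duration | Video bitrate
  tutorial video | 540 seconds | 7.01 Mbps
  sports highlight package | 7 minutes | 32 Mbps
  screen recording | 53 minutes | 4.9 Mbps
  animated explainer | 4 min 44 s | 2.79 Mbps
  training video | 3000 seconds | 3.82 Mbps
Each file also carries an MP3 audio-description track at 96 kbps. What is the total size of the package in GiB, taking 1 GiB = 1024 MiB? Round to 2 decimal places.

5.33 GiB

Audio: 96 kbps = 0.096 Mbps.
tutorial video: 7.106 Mbps × 540 s = 3837.2 Mb
sports highlight package: 32.096 Mbps × 420 s = 13480.3 Mb
screen recording: 4.996 Mbps × 3180 s = 15887.3 Mb
animated explainer: 2.886 Mbps × 284 s = 819.6 Mb
training video: 3.916 Mbps × 3000 s = 11748.0 Mb
Total: 45772.5 Mb = 5721.6 MB.
= 5.329 GiB.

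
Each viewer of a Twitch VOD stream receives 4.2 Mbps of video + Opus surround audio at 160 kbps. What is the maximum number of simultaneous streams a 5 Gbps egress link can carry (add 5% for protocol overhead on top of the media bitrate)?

Audio: 160 kbps = 0.160 Mbps.
Per-viewer media rate: 4.360 Mbps.
On the wire with 5% overhead: 4.578 Mbps.
5 Gbps = 5,000 Mbps; 5,000 / 4.578 = 1092.18 → 1092 viewers.

1092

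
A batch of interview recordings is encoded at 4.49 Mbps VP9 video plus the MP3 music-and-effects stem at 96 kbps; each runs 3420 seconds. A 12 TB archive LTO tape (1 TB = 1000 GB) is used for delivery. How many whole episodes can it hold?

Audio: 96 kbps = 0.096 Mbps.
Total bitrate: 4.586 Mbps.
Per item: 4.586 Mbps × 3420 s = 15,684 Mb = 1,961 MB.
Capacity: 12 TB = 96,000,000 Mb; 6120.84 items → 6120 complete.

6120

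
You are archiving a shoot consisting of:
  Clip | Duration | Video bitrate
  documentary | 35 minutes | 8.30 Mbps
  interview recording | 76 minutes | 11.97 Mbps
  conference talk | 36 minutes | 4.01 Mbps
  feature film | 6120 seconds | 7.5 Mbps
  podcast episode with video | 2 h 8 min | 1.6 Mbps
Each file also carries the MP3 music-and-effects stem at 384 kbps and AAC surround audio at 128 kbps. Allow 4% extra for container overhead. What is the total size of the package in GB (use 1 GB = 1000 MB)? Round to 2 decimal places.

19.56 GB

Audio total: 384 + 128 = 512 kbps = 0.512 Mbps.
documentary: 8.812 Mbps × 2100 s × 1.04 = 19245.4 Mb
interview recording: 12.482 Mbps × 4560 s × 1.04 = 59194.6 Mb
conference talk: 4.522 Mbps × 2160 s × 1.04 = 10158.2 Mb
feature film: 8.012 Mbps × 6120 s × 1.04 = 50994.8 Mb
podcast episode with video: 2.112 Mbps × 7680 s × 1.04 = 16869.0 Mb
Total: 156462.0 Mb = 19557.8 MB.
= 19.56 GB.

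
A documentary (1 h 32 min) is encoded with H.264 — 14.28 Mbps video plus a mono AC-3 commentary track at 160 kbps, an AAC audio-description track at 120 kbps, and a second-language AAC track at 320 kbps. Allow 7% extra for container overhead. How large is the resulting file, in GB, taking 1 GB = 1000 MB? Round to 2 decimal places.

1 h 32 min = 92 min = 5520 s
Audio total: 160 + 120 + 320 = 600 kbps = 0.600 Mbps.
Total bitrate: 14.28 + 0.600 = 14.880 Mbps.
Stream data: 14.880 Mbps × 5520 s = 82137.6 Mb.
With 7% container overhead: ×1.07.
87,887 Mb ÷ 8 = 10,986 MB → 10.99 GB.

10.99 GB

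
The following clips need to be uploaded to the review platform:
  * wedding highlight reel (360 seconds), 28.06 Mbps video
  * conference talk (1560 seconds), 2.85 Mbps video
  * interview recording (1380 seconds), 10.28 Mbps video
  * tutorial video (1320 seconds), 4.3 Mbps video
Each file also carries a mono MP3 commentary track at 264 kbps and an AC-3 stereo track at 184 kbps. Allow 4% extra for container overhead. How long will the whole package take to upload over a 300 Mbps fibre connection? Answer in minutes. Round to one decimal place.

Audio total: 264 + 184 = 448 kbps = 0.448 Mbps.
wedding highlight reel: 28.508 Mbps × 360 s × 1.04 = 10673.4 Mb
conference talk: 3.298 Mbps × 1560 s × 1.04 = 5350.7 Mb
interview recording: 10.728 Mbps × 1380 s × 1.04 = 15396.8 Mb
tutorial video: 4.748 Mbps × 1320 s × 1.04 = 6518.1 Mb
Total: 37939.0 Mb = 4742.4 MB.
At 300 Mbps: 37939.0 / 300 = 126 s ≈ 2.11 minutes.

2.1 minutes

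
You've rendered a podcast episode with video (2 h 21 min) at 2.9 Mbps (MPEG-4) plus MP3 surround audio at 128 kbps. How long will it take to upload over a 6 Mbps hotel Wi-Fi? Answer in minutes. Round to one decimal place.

71.2 minutes

2 h 21 min = 141 min = 8460 s
Audio: 128 kbps = 0.128 Mbps.
Total bitrate: 3.028 Mbps.
File: 3.028 Mbps × 8460 s = 25616.9 Mb.
At 6 Mbps: 25616.9 / 6 = 4269.5 s ≈ 71.2 minutes.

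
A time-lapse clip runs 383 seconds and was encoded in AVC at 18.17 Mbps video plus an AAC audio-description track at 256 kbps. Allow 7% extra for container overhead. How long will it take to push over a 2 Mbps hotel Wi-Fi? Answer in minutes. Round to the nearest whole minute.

63 minutes

Audio: 256 kbps = 0.256 Mbps.
Total bitrate: 18.426 Mbps.
File: 18.426 Mbps × 383 s = 7057.2 Mb.
With 7% container overhead: ×1.07. → 7551.2 Mb.
At 2 Mbps: 7551.2 / 2 = 3775.6 s ≈ 62.9 minutes.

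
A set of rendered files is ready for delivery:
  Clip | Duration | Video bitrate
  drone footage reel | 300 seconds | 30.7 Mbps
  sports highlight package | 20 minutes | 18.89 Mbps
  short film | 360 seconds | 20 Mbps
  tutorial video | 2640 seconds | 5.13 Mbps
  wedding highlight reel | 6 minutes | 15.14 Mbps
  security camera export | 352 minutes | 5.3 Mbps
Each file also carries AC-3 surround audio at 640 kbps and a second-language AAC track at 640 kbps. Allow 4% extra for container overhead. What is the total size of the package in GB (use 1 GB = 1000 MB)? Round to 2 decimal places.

26.42 GB

Audio total: 640 + 640 = 1280 kbps = 1.280 Mbps.
drone footage reel: 31.980 Mbps × 300 s × 1.04 = 9977.8 Mb
sports highlight package: 20.170 Mbps × 1200 s × 1.04 = 25172.2 Mb
short film: 21.280 Mbps × 360 s × 1.04 = 7967.2 Mb
tutorial video: 6.410 Mbps × 2640 s × 1.04 = 17599.3 Mb
wedding highlight reel: 16.420 Mbps × 360 s × 1.04 = 6147.6 Mb
security camera export: 6.580 Mbps × 21120 s × 1.04 = 144528.4 Mb
Total: 211392.5 Mb = 26424.1 MB.
= 26.42 GB.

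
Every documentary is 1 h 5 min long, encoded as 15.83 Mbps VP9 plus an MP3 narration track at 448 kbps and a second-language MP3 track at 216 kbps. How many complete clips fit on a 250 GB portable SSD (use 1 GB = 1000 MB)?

1 h 5 min = 65 min = 3900 s
Audio total: 448 + 216 = 664 kbps = 0.664 Mbps.
Total bitrate: 16.494 Mbps.
Per item: 16.494 Mbps × 3900 s = 64,327 Mb = 8,041 MB.
Capacity: 250 GB = 2,000,000 Mb; 31.09 items → 31 complete.

31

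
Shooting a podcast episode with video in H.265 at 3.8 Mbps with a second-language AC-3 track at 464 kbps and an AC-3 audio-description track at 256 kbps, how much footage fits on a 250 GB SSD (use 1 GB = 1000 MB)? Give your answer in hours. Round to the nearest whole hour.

Audio total: 464 + 256 = 720 kbps = 0.720 Mbps.
Total bitrate: 3.8 + 0.720 = 4.520 Mbps.
Capacity: 250 GB = 2,000,000 Mb.
Recording time: 2,000,000 / 4.520 = 442,478 s ≈ 123 hours.

123 hours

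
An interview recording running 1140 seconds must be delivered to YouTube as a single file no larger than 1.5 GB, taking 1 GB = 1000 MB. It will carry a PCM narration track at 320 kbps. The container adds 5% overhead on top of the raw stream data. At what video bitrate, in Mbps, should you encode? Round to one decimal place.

Budget: 1.5 GB = 12000.0 Mb.
Stream payload after overhead: 12000.0 / 1.05 = 11428.6 Mb.
Total bitrate budget: 11428.6 Mb / 1140 s = 10.025 Mbps.
Audio: 320 kbps = 0.320 Mbps.
Video: 10.025 − 0.320 = 9.705 Mbps.

9.7 Mbps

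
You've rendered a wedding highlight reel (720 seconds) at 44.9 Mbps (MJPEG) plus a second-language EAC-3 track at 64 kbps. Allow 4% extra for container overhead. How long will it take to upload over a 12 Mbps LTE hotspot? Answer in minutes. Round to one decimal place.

Audio: 64 kbps = 0.064 Mbps.
Total bitrate: 44.964 Mbps.
File: 44.964 Mbps × 720 s = 32374.1 Mb.
With 4% container overhead: ×1.04. → 33669.0 Mb.
At 12 Mbps: 33669.0 / 12 = 2805.8 s ≈ 46.8 minutes.

46.8 minutes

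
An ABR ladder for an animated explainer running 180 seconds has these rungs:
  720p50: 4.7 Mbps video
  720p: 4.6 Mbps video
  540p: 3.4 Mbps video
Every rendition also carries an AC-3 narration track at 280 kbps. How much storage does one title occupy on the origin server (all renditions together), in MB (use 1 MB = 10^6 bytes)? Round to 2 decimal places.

Audio: 280 kbps = 0.280 Mbps.
Sum of rendition bitrates: (4.7+0.280) + (4.6+0.280) + (3.4+0.280) = 13.540 Mbps.
× 180 s = 2,437 Mb = 304.6 MB = 304.6 MB.

304.65 MB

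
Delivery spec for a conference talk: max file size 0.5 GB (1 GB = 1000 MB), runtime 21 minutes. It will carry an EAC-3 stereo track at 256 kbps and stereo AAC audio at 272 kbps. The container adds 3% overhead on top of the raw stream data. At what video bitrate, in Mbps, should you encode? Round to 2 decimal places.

Budget: 0.5 GB = 4000.0 Mb.
Stream payload after overhead: 4000.0 / 1.03 = 3883.5 Mb.
21 min = 1260 s
Total bitrate budget: 3883.5 Mb / 1260 s = 3.082 Mbps.
Audio total: 256 + 272 = 528 kbps = 0.528 Mbps.
Video: 3.082 − 0.528 = 2.554 Mbps.

2.55 Mbps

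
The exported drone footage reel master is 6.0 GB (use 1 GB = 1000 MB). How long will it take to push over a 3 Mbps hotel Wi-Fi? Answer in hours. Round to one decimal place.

File: 6.0 GB = 48000.0 Mb.
At 3 Mbps: 48000.0 / 3 = 16000.0 s ≈ 4.44 hours.

4.4 hours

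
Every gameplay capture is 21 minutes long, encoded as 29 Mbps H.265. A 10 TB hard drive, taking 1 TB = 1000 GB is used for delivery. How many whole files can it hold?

2189

21 min = 1260 s
Per item: 29.000 Mbps × 1260 s = 36,540 Mb = 4,568 MB.
Capacity: 10 TB = 80,000,000 Mb; 2189.38 items → 2189 complete.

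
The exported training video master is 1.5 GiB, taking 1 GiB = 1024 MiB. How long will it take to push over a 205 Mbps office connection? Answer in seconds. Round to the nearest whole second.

63 seconds

File: 1.5 GiB = 12884.9 Mb.
At 205 Mbps: 12884.9 / 205 = 62.9 s ≈ 62.9 seconds.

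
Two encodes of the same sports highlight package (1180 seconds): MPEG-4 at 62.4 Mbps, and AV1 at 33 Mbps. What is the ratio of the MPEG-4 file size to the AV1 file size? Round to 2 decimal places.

MPEG-4: 62.400 Mbps × 1180 s = 73632.0 Mb = 9.204 GB.
AV1: 33.000 Mbps × 1180 s = 38940.0 Mb = 4.867 GB.
Ratio: 9.204 / 4.867 = 1.891.

1.89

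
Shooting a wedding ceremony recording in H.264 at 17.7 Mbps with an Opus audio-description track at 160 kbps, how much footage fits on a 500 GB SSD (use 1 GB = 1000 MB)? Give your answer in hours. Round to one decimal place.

62.2 hours

Audio: 160 kbps = 0.160 Mbps.
Total bitrate: 17.7 + 0.160 = 17.860 Mbps.
Capacity: 500 GB = 4,000,000 Mb.
Recording time: 4,000,000 / 17.860 = 223,964 s ≈ 62.2 hours.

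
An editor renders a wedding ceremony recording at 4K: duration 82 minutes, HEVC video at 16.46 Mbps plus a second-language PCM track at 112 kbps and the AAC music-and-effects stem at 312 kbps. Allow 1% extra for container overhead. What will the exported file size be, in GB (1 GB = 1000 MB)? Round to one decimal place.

82 min = 4920 s
Audio total: 112 + 312 = 424 kbps = 0.424 Mbps.
Total bitrate: 16.46 + 0.424 = 16.884 Mbps.
Stream data: 16.884 Mbps × 4920 s = 83069.3 Mb.
With 1% container overhead: ×1.01.
83,900 Mb ÷ 8 = 10,487 MB → 10.49 GB.

10.5 GB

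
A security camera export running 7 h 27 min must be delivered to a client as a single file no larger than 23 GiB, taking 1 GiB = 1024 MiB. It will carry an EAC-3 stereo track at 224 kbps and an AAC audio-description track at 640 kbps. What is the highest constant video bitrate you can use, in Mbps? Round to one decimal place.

Budget: 23 GiB = 197568.5 Mb.
7 h 27 min = 447 min = 26820 s
Total bitrate budget: 197568.5 Mb / 26820 s = 7.366 Mbps.
Audio total: 224 + 640 = 864 kbps = 0.864 Mbps.
Video: 7.366 − 0.864 = 6.502 Mbps.

6.5 Mbps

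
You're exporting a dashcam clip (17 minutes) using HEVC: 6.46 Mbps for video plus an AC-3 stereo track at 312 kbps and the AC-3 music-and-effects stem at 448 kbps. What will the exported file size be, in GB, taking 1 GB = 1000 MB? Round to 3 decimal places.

17 min = 1020 s
Audio total: 312 + 448 = 760 kbps = 0.760 Mbps.
Total bitrate: 6.46 + 0.760 = 7.220 Mbps.
Stream data: 7.220 Mbps × 1020 s = 7364.4 Mb.
7,364 Mb ÷ 8 = 920.5 MB → 0.9205 GB.

0.921 GB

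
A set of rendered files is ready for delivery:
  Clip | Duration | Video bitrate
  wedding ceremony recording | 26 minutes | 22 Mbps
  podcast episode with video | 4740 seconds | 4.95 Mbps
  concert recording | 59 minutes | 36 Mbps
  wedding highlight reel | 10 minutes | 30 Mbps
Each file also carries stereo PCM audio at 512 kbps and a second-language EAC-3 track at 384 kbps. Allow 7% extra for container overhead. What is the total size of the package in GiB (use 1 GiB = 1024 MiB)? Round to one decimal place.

Audio total: 512 + 384 = 896 kbps = 0.896 Mbps.
wedding ceremony recording: 22.896 Mbps × 1560 s × 1.07 = 38218.0 Mb
podcast episode with video: 5.846 Mbps × 4740 s × 1.07 = 29649.7 Mb
concert recording: 36.896 Mbps × 3540 s × 1.07 = 139754.7 Mb
wedding highlight reel: 30.896 Mbps × 600 s × 1.07 = 19835.2 Mb
Total: 227457.6 Mb = 28432.2 MB.
= 26.48 GiB.

26.5 GiB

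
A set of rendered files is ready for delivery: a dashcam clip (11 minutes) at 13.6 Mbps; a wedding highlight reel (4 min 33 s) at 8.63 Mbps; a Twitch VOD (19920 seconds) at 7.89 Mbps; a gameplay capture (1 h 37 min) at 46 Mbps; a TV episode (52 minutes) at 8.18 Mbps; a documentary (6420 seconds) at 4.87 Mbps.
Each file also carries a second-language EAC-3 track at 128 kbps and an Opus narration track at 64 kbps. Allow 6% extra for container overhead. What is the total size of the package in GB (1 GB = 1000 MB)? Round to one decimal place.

66.2 GB

Audio total: 128 + 64 = 192 kbps = 0.192 Mbps.
dashcam clip: 13.792 Mbps × 660 s × 1.06 = 9648.9 Mb
wedding highlight reel: 8.822 Mbps × 273 s × 1.06 = 2552.9 Mb
Twitch VOD: 8.082 Mbps × 19920 s × 1.06 = 170653.0 Mb
gameplay capture: 46.192 Mbps × 5820 s × 1.06 = 284967.7 Mb
TV episode: 8.372 Mbps × 3120 s × 1.06 = 27687.9 Mb
documentary: 5.062 Mbps × 6420 s × 1.06 = 34447.9 Mb
Total: 529958.3 Mb = 66244.8 MB.
= 66.24 GB.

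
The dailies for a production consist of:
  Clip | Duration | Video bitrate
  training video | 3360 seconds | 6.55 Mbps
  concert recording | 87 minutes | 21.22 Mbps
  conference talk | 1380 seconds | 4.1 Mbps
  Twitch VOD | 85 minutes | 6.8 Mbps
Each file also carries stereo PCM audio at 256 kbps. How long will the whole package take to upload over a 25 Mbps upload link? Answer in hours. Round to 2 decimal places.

1.97 hours

Audio: 256 kbps = 0.256 Mbps.
training video: 6.806 Mbps × 3360 s = 22868.2 Mb
concert recording: 21.476 Mbps × 5220 s = 112104.7 Mb
conference talk: 4.356 Mbps × 1380 s = 6011.3 Mb
Twitch VOD: 7.056 Mbps × 5100 s = 35985.6 Mb
Total: 176969.8 Mb = 22121.2 MB.
At 25 Mbps: 176969.8 / 25 = 7079 s ≈ 1.97 hours.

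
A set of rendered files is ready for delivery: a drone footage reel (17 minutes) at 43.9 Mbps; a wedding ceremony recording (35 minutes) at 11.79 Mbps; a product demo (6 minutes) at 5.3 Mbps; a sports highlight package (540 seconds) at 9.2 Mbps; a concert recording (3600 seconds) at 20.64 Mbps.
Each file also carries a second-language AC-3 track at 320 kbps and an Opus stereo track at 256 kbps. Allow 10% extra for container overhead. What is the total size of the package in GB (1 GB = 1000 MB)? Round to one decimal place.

Audio total: 320 + 256 = 576 kbps = 0.576 Mbps.
drone footage reel: 44.476 Mbps × 1020 s × 1.10 = 49902.1 Mb
wedding ceremony recording: 12.366 Mbps × 2100 s × 1.10 = 28565.5 Mb
product demo: 5.876 Mbps × 360 s × 1.10 = 2326.9 Mb
sports highlight package: 9.776 Mbps × 540 s × 1.10 = 5806.9 Mb
concert recording: 21.216 Mbps × 3600 s × 1.10 = 84015.4 Mb
Total: 170616.7 Mb = 21327.1 MB.
= 21.33 GB.

21.3 GB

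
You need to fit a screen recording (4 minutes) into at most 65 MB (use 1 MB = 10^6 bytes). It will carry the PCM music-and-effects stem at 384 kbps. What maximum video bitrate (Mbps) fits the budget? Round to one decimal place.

Budget: 65 MB = 520.0 Mb.
4 min = 240 s
Total bitrate budget: 520.0 Mb / 240 s = 2.167 Mbps.
Audio: 384 kbps = 0.384 Mbps.
Video: 2.167 − 0.384 = 1.783 Mbps.

1.8 Mbps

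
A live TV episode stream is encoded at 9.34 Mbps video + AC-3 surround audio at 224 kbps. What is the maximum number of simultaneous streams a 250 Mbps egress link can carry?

Audio: 224 kbps = 0.224 Mbps.
Per-viewer media rate: 9.564 Mbps.
250 Mbps = 250.0 Mbps; 250.0 / 9.564 = 26.14 → 26 viewers.

26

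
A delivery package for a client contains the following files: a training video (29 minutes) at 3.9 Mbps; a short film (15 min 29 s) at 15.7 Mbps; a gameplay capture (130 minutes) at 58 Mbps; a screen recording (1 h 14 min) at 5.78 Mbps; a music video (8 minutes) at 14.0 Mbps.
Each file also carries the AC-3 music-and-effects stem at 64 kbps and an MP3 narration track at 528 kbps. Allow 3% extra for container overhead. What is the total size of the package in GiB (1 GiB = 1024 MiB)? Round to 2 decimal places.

Audio total: 64 + 528 = 592 kbps = 0.592 Mbps.
training video: 4.492 Mbps × 1740 s × 1.03 = 8050.6 Mb
short film: 16.292 Mbps × 929 s × 1.03 = 15589.3 Mb
gameplay capture: 58.592 Mbps × 7800 s × 1.03 = 470728.1 Mb
screen recording: 6.372 Mbps × 4440 s × 1.03 = 29140.4 Mb
music video: 14.592 Mbps × 480 s × 1.03 = 7214.3 Mb
Total: 530722.7 Mb = 66340.3 MB.
= 61.78 GiB.

61.78 GiB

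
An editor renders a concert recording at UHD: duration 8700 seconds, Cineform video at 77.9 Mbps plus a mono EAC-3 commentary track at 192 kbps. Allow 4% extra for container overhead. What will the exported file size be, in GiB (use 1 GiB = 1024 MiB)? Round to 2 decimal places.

82.26 GiB

Audio: 192 kbps = 0.192 Mbps.
Total bitrate: 77.9 + 0.192 = 78.092 Mbps.
Stream data: 78.092 Mbps × 8700 s = 679400.4 Mb.
With 4% container overhead: ×1.04.
706,576 Mb = 88,322,052,000 bytes ÷ 1,073,741,824 = 82.26 GiB.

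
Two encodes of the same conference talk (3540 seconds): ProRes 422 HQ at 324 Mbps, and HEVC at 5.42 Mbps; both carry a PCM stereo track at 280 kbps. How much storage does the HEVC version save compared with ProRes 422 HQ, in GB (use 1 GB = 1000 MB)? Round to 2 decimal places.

140.97 GB

Audio: 280 kbps = 0.280 Mbps.
ProRes 422 HQ: 324.280 Mbps × 3540 s = 1147951.2 Mb = 143.494 GB.
HEVC: 5.700 Mbps × 3540 s = 20178.0 Mb = 2.522 GB.
Saving: 143.494 − 2.522 = 140.972 GB.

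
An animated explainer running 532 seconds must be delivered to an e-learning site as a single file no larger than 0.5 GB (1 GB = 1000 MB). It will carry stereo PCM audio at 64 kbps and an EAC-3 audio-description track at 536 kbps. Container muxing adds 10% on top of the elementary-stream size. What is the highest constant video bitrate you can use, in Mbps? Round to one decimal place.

Budget: 0.5 GB = 4000.0 Mb.
Stream payload after overhead: 4000.0 / 1.10 = 3636.4 Mb.
Total bitrate budget: 3636.4 Mb / 532 s = 6.835 Mbps.
Audio total: 64 + 536 = 600 kbps = 0.600 Mbps.
Video: 6.835 − 0.600 = 6.235 Mbps.

6.2 Mbps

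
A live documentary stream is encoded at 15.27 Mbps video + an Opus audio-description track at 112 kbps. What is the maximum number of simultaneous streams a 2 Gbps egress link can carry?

Audio: 112 kbps = 0.112 Mbps.
Per-viewer media rate: 15.382 Mbps.
2 Gbps = 2,000 Mbps; 2,000 / 15.382 = 130.02 → 130 viewers.

130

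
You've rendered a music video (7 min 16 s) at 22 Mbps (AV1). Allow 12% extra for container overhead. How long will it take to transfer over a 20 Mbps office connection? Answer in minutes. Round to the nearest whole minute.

7 min 16 s = 436 s
File: 22.000 Mbps × 436 s = 9592.0 Mb.
With 12% container overhead: ×1.12. → 10743.0 Mb.
At 20 Mbps: 10743.0 / 20 = 537.2 s ≈ 8.95 minutes.

9 minutes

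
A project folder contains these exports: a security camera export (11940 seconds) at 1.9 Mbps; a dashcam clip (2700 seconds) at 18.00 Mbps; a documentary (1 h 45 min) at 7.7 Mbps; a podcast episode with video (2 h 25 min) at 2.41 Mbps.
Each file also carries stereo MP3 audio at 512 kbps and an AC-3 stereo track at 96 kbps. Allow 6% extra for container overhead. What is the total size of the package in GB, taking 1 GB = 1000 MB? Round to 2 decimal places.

Audio total: 512 + 96 = 608 kbps = 0.608 Mbps.
security camera export: 2.508 Mbps × 11940 s × 1.06 = 31742.3 Mb
dashcam clip: 18.608 Mbps × 2700 s × 1.06 = 53256.1 Mb
documentary: 8.308 Mbps × 6300 s × 1.06 = 55480.8 Mb
podcast episode with video: 3.018 Mbps × 8700 s × 1.06 = 27832.0 Mb
Total: 168311.2 Mb = 21038.9 MB.
= 21.04 GB.

21.04 GB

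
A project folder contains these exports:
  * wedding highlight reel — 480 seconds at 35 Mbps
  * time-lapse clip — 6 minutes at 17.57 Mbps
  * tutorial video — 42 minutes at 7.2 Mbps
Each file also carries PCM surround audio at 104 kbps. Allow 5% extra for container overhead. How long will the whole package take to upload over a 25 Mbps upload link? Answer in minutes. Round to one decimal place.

29.1 minutes

Audio: 104 kbps = 0.104 Mbps.
wedding highlight reel: 35.104 Mbps × 480 s × 1.05 = 17692.4 Mb
time-lapse clip: 17.674 Mbps × 360 s × 1.05 = 6680.8 Mb
tutorial video: 7.304 Mbps × 2520 s × 1.05 = 19326.4 Mb
Total: 43699.6 Mb = 5462.4 MB.
At 25 Mbps: 43699.6 / 25 = 1748 s ≈ 29.1 minutes.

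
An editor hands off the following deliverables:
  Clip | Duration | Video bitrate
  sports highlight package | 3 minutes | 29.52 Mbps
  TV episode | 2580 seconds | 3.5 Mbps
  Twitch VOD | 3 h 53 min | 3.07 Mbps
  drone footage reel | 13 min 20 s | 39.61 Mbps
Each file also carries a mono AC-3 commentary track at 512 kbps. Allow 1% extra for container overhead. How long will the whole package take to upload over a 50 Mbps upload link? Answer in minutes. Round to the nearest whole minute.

Audio: 512 kbps = 0.512 Mbps.
sports highlight package: 30.032 Mbps × 180 s × 1.01 = 5459.8 Mb
TV episode: 4.012 Mbps × 2580 s × 1.01 = 10454.5 Mb
Twitch VOD: 3.582 Mbps × 13980 s × 1.01 = 50577.1 Mb
drone footage reel: 40.122 Mbps × 800 s × 1.01 = 32418.6 Mb
Total: 98910.0 Mb = 12363.7 MB.
At 50 Mbps: 98910.0 / 50 = 1978 s ≈ 33 minutes.

33 minutes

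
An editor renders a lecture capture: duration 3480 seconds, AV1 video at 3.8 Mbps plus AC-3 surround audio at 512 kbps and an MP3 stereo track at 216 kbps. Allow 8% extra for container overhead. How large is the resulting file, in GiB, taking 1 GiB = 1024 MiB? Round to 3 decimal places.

1.981 GiB

Audio total: 512 + 216 = 728 kbps = 0.728 Mbps.
Total bitrate: 3.8 + 0.728 = 4.528 Mbps.
Stream data: 4.528 Mbps × 3480 s = 15757.4 Mb.
With 8% container overhead: ×1.08.
17,018 Mb = 2,127,254,400 bytes ÷ 1,073,741,824 = 1.981 GiB.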